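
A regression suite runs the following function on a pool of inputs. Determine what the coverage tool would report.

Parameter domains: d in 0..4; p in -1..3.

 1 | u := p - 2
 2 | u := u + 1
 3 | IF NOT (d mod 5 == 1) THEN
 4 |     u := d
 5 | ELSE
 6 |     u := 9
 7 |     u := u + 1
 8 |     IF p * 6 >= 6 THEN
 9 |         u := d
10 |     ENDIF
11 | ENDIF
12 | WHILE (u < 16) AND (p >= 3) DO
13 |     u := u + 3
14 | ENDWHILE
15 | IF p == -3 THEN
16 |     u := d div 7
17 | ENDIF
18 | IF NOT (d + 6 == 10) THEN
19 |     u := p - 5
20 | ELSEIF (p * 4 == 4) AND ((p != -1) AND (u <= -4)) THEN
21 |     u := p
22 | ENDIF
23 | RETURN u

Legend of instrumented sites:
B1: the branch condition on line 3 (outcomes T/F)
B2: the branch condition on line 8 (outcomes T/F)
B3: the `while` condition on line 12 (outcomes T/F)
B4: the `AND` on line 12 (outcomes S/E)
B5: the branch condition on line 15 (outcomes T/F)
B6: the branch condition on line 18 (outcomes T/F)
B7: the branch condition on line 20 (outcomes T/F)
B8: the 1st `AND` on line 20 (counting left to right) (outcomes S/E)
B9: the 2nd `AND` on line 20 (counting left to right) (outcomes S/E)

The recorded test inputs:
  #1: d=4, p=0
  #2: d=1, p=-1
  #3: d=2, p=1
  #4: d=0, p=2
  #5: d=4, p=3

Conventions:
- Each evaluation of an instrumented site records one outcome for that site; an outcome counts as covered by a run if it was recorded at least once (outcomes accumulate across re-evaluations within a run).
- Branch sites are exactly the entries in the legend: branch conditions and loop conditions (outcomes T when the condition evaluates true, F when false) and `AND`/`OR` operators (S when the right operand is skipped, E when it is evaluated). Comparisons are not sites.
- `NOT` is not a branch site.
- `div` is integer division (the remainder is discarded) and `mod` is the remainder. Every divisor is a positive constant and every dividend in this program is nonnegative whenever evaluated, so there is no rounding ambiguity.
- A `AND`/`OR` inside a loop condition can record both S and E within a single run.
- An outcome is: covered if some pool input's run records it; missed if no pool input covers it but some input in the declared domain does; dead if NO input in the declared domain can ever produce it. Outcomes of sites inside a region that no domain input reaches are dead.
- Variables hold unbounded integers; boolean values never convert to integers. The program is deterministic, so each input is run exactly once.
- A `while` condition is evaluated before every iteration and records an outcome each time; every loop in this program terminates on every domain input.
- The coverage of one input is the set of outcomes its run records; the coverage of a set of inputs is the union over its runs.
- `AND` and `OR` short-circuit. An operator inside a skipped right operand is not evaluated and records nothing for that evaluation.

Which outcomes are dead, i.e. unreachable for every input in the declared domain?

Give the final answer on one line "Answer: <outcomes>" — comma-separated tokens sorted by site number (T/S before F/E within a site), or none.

sweeping the full domain (25 inputs) for each outcome:
  B5=T: zero occurrences over every domain input -> dead
  B7=T: zero occurrences over every domain input -> dead
  B9=S: zero occurrences over every domain input -> dead
  reachable outcomes have witnesses, e.g. B1=T (e.g. d=0, p=-1), B1=F (e.g. d=1, p=-1), B2=T (e.g. d=1, p=1), B2=F (e.g. d=1, p=-1)

Answer: B5=T, B7=T, B9=S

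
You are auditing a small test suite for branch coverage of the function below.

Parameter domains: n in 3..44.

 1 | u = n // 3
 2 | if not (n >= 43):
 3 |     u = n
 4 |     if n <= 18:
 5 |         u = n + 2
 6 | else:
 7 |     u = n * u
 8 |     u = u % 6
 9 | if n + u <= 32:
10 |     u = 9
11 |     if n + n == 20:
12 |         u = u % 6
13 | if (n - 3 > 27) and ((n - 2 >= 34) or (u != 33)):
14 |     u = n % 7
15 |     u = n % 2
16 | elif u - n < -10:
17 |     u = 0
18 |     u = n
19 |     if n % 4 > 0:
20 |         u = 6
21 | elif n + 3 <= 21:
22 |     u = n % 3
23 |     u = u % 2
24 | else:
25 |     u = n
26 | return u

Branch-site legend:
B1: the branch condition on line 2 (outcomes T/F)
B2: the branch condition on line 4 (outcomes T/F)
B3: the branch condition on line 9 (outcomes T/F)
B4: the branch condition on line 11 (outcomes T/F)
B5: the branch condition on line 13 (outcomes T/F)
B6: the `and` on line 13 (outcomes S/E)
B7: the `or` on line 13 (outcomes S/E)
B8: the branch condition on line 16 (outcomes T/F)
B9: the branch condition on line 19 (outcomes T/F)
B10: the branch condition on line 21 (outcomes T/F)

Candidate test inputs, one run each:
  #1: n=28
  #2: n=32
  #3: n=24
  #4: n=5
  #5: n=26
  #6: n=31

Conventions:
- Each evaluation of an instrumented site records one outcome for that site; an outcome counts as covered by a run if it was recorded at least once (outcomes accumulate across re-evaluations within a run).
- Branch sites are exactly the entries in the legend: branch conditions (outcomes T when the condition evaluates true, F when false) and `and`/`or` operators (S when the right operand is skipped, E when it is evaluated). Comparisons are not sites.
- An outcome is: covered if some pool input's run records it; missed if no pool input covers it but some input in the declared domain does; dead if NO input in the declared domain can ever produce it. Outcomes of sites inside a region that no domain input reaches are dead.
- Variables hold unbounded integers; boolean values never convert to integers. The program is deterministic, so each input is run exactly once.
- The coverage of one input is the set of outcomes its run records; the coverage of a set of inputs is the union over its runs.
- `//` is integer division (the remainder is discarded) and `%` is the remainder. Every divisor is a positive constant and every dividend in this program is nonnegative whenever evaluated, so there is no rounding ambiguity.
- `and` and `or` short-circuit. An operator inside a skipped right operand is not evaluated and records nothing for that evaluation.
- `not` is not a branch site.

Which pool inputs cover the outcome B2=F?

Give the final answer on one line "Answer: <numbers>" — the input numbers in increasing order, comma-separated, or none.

input #1 (n=28): covers B2=F
input #2 (n=32): covers B2=F
input #3 (n=24): covers B2=F
input #4 (n=5): misses B2=F
input #5 (n=26): covers B2=F
input #6 (n=31): covers B2=F

Answer: 1, 2, 3, 5, 6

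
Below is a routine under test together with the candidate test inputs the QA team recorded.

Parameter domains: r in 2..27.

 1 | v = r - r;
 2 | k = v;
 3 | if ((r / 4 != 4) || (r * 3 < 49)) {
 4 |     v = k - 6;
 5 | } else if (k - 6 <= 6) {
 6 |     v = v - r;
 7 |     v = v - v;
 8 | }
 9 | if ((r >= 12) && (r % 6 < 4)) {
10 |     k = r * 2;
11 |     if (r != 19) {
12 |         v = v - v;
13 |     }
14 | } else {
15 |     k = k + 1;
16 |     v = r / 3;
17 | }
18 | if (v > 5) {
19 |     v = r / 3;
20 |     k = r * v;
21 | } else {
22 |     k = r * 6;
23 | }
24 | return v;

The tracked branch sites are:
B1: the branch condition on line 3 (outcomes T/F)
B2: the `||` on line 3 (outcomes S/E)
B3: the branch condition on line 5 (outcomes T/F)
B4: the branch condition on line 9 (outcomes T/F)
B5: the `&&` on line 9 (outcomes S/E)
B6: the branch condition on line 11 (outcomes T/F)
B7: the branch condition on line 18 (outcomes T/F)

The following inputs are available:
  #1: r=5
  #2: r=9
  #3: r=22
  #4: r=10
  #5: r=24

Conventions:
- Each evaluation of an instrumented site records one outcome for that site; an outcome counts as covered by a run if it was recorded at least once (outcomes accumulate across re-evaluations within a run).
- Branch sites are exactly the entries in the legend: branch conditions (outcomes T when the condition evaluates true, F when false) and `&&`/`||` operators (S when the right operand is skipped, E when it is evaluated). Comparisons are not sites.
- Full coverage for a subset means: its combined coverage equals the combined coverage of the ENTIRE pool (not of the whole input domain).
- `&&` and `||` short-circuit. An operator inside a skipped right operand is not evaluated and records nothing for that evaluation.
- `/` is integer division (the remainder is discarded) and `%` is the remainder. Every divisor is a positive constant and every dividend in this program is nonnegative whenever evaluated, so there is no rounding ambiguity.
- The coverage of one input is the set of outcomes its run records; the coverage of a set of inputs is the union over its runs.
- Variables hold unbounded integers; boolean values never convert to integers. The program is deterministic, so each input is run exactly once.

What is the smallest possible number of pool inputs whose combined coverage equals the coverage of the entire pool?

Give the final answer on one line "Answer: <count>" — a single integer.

#1 (r=5) -> B2->S, B1->T, B5->S, B4->F, B7->F; covered: B1=T, B2=S, B4=F, B5=S, B7=F
#2 (r=9) -> B2->S, B1->T, B5->S, B4->F, B7->F; covered: B1=T, B2=S, B4=F, B5=S, B7=F
#3 (r=22) -> B2->S, B1->T, B5->E, B4->F, B7->T; covered: B1=T, B2=S, B4=F, B5=E, B7=T
#4 (r=10) -> B2->S, B1->T, B5->S, B4->F, B7->F; covered: B1=T, B2=S, B4=F, B5=S, B7=F
#5 (r=24) -> B2->S, B1->T, B5->E, B4->T, B6->T, B7->F; covered: B1=T, B2=S, B4=T, B5=E, B6=T, B7=F
pool-wide coverage (9 outcomes): B1=T, B2=S, B4=T, B4=F, B5=S, B5=E, B6=T, B7=T, B7=F
checked all size-1 subsets: none covers 9 outcomes (max 6/9)
checked all size-2 subsets: none covers 9 outcomes (max 8/9)
inputs {1, 3, 5} (size 3) cover everything; no size-3 subset with a lexicographically smaller index list covers all 9

Answer: 3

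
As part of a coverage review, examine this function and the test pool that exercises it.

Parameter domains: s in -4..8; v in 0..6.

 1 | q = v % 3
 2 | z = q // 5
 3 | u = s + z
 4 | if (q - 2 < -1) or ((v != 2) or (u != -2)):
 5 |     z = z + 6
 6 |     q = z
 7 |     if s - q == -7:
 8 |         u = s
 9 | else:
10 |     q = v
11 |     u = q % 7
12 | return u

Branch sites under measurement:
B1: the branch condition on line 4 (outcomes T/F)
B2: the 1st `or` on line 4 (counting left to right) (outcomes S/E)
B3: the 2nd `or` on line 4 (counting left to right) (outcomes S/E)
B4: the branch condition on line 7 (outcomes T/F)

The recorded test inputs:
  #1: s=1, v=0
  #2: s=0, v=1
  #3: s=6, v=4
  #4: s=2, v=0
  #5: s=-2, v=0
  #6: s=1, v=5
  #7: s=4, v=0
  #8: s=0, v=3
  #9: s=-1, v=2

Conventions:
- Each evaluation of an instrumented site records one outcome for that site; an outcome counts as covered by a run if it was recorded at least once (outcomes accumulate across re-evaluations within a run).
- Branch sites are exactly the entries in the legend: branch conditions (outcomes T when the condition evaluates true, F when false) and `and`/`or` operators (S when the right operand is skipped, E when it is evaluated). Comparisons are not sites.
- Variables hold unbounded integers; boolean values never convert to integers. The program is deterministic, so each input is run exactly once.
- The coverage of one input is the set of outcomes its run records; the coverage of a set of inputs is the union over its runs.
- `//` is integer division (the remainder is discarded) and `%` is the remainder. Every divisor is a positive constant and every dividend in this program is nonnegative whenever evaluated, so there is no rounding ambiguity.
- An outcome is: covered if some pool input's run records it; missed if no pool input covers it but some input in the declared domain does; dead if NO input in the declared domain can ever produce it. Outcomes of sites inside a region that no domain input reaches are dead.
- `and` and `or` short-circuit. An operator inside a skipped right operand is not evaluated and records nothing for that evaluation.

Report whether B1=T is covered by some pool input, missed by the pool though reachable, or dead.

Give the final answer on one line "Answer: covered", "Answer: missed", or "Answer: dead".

B1=T is recorded by pool input(s) 1, 2, 3, 4, 5, 6, 7, 8, 9 -> covered

Answer: covered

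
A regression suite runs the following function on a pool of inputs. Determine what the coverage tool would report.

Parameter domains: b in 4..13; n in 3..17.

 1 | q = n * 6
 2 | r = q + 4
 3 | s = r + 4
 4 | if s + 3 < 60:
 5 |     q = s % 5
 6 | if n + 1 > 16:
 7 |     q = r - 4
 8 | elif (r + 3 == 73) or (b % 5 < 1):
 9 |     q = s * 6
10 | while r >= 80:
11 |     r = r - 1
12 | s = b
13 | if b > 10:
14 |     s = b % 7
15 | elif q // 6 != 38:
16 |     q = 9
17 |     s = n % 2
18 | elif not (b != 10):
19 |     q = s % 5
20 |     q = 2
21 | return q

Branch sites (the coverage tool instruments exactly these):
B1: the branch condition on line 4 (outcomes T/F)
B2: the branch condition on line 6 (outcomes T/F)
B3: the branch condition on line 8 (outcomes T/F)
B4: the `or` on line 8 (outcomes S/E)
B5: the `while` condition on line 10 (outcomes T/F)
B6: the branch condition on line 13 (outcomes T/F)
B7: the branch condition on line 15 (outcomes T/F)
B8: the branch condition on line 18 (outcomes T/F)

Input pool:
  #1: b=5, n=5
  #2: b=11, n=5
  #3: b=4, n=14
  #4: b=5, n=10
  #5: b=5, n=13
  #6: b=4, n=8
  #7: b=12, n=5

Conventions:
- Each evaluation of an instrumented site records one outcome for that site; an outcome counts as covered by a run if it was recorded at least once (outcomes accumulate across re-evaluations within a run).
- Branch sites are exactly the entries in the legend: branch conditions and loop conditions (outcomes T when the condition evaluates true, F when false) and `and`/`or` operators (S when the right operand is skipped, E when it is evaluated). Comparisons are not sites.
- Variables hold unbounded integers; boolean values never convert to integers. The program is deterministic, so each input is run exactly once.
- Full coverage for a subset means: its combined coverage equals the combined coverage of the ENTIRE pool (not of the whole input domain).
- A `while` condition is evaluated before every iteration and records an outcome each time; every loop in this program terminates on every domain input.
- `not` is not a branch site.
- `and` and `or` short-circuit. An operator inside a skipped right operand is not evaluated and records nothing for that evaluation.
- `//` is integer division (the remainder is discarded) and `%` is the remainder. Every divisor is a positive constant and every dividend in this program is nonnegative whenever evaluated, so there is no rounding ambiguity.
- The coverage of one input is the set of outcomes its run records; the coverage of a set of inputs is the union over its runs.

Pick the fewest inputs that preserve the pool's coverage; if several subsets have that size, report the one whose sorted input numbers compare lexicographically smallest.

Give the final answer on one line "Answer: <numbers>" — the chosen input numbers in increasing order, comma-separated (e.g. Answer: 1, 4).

input #1, b=5, n=5: events B1->T, B2->F, B4->E, B3->T, B5->F, B6->F, B7->F, B8->F; outcomes B1=T, B2=F, B3=T, B4=E, B5=F, B6=F, B7=F, B8=F
input #2, b=11, n=5: events B1->T, B2->F, B4->E, B3->F, B5->F, B6->T; outcomes B1=T, B2=F, B3=F, B4=E, B5=F, B6=T
input #3, b=4, n=14: events B1->F, B2->F, B4->E, B3->F, B5->T, B5->T, B5->T, B5->T, B5->T, B5->T, B5->T, B5->T, B5->T, B5->F, ...; outcomes B1=F, B2=F, B3=F, B4=E, B5=T, B5=F, B6=F, B7=T
input #4, b=5, n=10: events B1->F, B2->F, B4->E, B3->T, B5->F, B6->F, B7->T; outcomes B1=F, B2=F, B3=T, B4=E, B5=F, B6=F, B7=T
input #5, b=5, n=13: events B1->F, B2->F, B4->E, B3->T, B5->T, B5->T, B5->T, B5->F, B6->F, B7->T; outcomes B1=F, B2=F, B3=T, B4=E, B5=T, B5=F, B6=F, B7=T
input #6, b=4, n=8: events B1->T, B2->F, B4->E, B3->F, B5->F, B6->F, B7->T; outcomes B1=T, B2=F, B3=F, B4=E, B5=F, B6=F, B7=T
input #7, b=12, n=5: events B1->T, B2->F, B4->E, B3->F, B5->F, B6->T; outcomes B1=T, B2=F, B3=F, B4=E, B5=F, B6=T
the full pool covers 13 outcomes: B1=T, B1=F, B2=F, B3=T, B3=F, B4=E, B5=T, B5=F, B6=T, B6=F, B7=T, B7=F, B8=F
every size-1 subset falls short of the 13 outcomes (best: 8/13)
every size-2 subset falls short of the 13 outcomes (best: 12/13)
inputs {1, 2, 3} (size 3) cover everything; no size-3 subset with a lexicographically smaller index list covers all 13

Answer: 1, 2, 3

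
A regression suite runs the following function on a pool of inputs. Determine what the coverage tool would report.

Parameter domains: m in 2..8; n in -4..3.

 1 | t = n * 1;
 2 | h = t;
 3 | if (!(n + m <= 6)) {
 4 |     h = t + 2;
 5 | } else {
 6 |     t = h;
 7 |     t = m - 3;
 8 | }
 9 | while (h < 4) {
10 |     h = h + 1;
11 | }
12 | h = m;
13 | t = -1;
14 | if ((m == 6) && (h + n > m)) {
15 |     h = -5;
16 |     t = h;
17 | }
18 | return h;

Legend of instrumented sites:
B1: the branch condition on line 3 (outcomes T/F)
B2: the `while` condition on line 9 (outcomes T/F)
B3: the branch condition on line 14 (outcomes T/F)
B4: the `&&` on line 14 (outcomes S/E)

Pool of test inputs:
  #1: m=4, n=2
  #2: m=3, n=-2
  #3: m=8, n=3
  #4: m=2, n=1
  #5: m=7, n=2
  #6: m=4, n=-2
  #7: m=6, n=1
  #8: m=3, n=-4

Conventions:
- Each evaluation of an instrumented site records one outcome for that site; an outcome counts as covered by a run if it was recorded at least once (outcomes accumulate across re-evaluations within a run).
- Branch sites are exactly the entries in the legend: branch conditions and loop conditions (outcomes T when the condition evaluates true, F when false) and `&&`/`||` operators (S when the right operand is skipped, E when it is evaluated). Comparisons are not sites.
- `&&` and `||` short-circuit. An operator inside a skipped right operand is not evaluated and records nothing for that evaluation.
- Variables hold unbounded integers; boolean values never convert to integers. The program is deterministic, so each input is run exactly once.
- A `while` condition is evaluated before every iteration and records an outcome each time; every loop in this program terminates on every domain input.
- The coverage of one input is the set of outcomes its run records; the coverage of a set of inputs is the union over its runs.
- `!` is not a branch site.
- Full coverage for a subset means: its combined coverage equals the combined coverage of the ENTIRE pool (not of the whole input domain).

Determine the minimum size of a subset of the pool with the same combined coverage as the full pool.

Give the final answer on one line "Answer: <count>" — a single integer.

input #1, m=4, n=2: events B1->F, B2->T, B2->T, B2->F, B4->S, B3->F; outcomes B1=F, B2=T, B2=F, B3=F, B4=S
input #2, m=3, n=-2: events B1->F, B2->T, B2->T, B2->T, B2->T, B2->T, B2->T, B2->F, B4->S, B3->F; outcomes B1=F, B2=T, B2=F, B3=F, B4=S
input #3, m=8, n=3: events B1->T, B2->F, B4->S, B3->F; outcomes B1=T, B2=F, B3=F, B4=S
input #4, m=2, n=1: events B1->F, B2->T, B2->T, B2->T, B2->F, B4->S, B3->F; outcomes B1=F, B2=T, B2=F, B3=F, B4=S
input #5, m=7, n=2: events B1->T, B2->F, B4->S, B3->F; outcomes B1=T, B2=F, B3=F, B4=S
input #6, m=4, n=-2: events B1->F, B2->T, B2->T, B2->T, B2->T, B2->T, B2->T, B2->F, B4->S, B3->F; outcomes B1=F, B2=T, B2=F, B3=F, B4=S
input #7, m=6, n=1: events B1->T, B2->T, B2->F, B4->E, B3->T; outcomes B1=T, B2=T, B2=F, B3=T, B4=E
input #8, m=3, n=-4: events B1->F, B2->T, B2->T, B2->T, B2->T, B2->T, B2->T, B2->T, B2->T, B2->F, B4->S, B3->F; outcomes B1=F, B2=T, B2=F, B3=F, B4=S
union over all inputs: B1=T, B1=F, B2=T, B2=F, B3=T, B3=F, B4=S, B4=E (8 outcomes)
every size-1 subset falls short of the 8 outcomes (best: 5/8)
at size 2, {1, 7} reaches all 8 outcomes; every lexicographically earlier size-2 subset fails

Answer: 2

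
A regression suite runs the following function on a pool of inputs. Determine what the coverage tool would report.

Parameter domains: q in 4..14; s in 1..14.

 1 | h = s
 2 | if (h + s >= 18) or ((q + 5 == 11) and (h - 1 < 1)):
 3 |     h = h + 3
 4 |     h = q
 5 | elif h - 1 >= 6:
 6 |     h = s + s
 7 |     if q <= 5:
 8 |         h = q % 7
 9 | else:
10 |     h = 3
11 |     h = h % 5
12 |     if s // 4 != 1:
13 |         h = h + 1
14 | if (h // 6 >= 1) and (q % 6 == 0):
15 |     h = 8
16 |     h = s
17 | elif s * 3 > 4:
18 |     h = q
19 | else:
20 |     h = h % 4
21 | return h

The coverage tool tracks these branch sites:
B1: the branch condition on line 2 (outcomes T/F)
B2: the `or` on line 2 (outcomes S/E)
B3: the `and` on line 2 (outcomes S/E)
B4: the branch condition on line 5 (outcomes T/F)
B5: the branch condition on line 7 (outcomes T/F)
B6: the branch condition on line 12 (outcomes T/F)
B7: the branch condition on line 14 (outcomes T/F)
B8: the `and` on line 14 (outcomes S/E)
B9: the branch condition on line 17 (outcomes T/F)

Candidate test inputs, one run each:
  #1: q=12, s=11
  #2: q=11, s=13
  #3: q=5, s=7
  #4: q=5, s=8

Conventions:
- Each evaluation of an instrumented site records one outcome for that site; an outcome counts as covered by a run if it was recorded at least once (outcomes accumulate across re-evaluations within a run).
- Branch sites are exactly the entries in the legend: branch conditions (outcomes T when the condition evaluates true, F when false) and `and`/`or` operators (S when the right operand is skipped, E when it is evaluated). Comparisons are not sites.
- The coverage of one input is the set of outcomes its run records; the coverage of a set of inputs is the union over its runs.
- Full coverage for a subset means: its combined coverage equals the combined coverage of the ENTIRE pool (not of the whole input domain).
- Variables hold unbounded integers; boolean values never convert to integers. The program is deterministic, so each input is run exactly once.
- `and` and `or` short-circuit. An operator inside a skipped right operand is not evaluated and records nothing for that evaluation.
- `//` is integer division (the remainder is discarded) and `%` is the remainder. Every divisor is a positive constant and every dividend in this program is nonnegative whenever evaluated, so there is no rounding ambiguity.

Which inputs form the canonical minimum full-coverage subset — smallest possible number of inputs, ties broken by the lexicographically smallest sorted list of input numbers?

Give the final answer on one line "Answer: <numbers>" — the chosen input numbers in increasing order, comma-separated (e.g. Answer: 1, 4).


run #1 (q=12, s=11) records B1=T, B2=S, B7=T, B8=E
run #2 (q=11, s=13) records B1=T, B2=S, B7=F, B8=E, B9=T
run #3 (q=5, s=7) records B1=F, B2=E, B3=S, B4=T, B5=T, B7=F, B8=S, B9=T
run #4 (q=5, s=8) records B1=F, B2=E, B3=S, B4=T, B5=T, B7=F, B8=S, B9=T
pool-wide coverage (12 outcomes): B1=T, B1=F, B2=S, B2=E, B3=S, B4=T, B5=T, B7=T, B7=F, B8=S, B8=E, B9=T
size 1 is not enough: best union over all size-1 subsets is 8/12
the canonical winner is {1, 3}: size 2, full 12-outcome coverage, earliest index list among size-2 covers
Answer: 1, 3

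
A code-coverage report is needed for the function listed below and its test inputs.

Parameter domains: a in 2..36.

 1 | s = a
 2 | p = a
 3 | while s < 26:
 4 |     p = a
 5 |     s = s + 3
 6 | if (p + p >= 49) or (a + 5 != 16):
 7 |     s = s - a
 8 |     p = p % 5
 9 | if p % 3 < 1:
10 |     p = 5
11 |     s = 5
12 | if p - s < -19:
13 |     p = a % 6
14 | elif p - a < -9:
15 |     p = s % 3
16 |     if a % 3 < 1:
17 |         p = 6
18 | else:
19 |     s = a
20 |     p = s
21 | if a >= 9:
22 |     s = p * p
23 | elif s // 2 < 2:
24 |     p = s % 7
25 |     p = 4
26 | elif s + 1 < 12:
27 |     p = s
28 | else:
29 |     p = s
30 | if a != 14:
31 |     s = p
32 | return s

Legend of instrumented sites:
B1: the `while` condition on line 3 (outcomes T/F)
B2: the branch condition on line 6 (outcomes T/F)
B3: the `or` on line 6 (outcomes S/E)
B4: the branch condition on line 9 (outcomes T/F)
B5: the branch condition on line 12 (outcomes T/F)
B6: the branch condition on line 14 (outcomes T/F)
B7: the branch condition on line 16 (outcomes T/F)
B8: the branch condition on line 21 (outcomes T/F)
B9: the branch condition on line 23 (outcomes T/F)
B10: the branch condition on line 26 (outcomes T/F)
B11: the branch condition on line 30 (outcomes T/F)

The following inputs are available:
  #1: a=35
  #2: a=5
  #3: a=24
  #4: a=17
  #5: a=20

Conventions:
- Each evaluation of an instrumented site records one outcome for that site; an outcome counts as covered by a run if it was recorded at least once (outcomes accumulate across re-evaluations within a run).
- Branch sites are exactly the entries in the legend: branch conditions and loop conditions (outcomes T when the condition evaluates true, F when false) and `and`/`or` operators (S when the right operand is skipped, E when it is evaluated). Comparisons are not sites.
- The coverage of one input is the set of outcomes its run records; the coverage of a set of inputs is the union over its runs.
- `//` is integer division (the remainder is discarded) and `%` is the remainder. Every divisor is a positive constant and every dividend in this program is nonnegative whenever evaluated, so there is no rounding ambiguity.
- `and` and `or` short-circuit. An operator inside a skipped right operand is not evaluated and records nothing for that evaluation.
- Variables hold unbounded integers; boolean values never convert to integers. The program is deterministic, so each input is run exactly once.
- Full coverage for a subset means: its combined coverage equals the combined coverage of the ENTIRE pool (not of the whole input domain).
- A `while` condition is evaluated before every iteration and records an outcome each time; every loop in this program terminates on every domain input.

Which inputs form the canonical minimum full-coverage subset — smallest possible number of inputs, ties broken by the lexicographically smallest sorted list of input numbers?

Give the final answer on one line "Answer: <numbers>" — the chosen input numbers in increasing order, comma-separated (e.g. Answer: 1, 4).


#1 (a=35) -> B1->F, B3->S, B2->T, B4->T, B5->F, B6->T, B7->F, B8->T, B11->T; covered: B1=F, B2=T, B3=S, B4=T, B5=F, B6=T, B7=F, B8=T, B11=T
#2 (a=5) -> B1->T, B1->T, B1->T, B1->T, B1->T, B1->T, B1->T, B1->F, B3->E, B2->T, B4->T, B5->F, B6->F, B8->F, ...; covered: B1=T, B1=F, B2=T, B3=E, B4=T, B5=F, B6=F, B8=F, B9=F, B10=T, B11=T
#3 (a=24) -> B1->T, B1->F, B3->E, B2->T, B4->F, B5->F, B6->T, B7->T, B8->T, B11->T; covered: B1=T, B1=F, B2=T, B3=E, B4=F, B5=F, B6=T, B7=T, B8=T, B11=T
#4 (a=17) -> B1->T, B1->T, B1->T, B1->F, B3->E, B2->T, B4->F, B5->F, B6->T, B7->F, B8->T, B11->T; covered: B1=T, B1=F, B2=T, B3=E, B4=F, B5=F, B6=T, B7=F, B8=T, B11=T
#5 (a=20) -> B1->T, B1->T, B1->F, B3->E, B2->T, B4->T, B5->F, B6->T, B7->F, B8->T, B11->T; covered: B1=T, B1=F, B2=T, B3=E, B4=T, B5=F, B6=T, B7=F, B8=T, B11=T
pool-wide coverage (17 outcomes): B1=T, B1=F, B2=T, B3=S, B3=E, B4=T, B4=F, B5=F, B6=T, B6=F, B7=T, B7=F, B8=T, B8=F, B9=F, B10=T, B11=T
no size-1 subset reaches all 17 outcomes (best union: 11/17)
no size-2 subset reaches all 17 outcomes (best union: 15/17)
inputs {1, 2, 3} (size 3) cover everything; no size-3 subset with a lexicographically smaller index list covers all 17
Answer: 1, 2, 3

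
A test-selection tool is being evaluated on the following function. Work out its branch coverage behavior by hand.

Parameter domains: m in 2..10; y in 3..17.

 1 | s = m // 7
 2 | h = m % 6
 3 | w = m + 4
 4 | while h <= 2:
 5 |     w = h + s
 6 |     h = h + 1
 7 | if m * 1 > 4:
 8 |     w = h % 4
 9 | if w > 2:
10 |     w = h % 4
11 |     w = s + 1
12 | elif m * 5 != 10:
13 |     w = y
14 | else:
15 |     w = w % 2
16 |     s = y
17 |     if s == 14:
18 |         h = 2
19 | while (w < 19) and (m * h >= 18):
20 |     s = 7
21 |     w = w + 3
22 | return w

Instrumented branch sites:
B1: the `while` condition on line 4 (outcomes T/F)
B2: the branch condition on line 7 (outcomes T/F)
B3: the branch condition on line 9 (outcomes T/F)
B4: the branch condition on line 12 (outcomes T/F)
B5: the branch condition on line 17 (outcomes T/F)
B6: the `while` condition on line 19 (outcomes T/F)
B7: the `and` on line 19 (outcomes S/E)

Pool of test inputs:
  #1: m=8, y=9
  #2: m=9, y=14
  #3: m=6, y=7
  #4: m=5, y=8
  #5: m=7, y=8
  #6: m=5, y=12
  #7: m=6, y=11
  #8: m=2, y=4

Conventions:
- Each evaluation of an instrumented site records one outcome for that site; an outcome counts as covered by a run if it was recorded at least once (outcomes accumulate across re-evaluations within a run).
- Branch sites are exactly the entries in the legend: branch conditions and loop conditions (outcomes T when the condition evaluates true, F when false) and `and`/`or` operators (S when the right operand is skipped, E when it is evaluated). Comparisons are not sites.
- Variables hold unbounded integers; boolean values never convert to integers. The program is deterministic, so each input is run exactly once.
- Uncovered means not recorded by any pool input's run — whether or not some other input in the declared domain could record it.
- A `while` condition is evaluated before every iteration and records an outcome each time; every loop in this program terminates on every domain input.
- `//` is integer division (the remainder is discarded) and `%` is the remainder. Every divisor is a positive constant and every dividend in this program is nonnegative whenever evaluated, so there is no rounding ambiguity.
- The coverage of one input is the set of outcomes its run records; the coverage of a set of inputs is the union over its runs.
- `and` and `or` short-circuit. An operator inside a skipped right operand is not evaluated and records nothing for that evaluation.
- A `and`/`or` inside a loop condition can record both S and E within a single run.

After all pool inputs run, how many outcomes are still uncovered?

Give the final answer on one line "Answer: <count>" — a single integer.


input #1 (m=8, y=9): covers B1=T, B1=F, B2=T, B3=T, B6=T, B6=F, B7=S, B7=E
input #2 (m=9, y=14): covers B1=F, B2=T, B3=T, B6=T, B6=F, B7=S, B7=E
input #3 (m=6, y=7): covers B1=T, B1=F, B2=T, B3=T, B6=T, B6=F, B7=S, B7=E
input #4 (m=5, y=8): covers B1=F, B2=T, B3=F, B4=T, B6=T, B6=F, B7=S, B7=E
input #5 (m=7, y=8): covers B1=T, B1=F, B2=T, B3=T, B6=T, B6=F, B7=S, B7=E
input #6 (m=5, y=12): covers B1=F, B2=T, B3=F, B4=T, B6=T, B6=F, B7=S, B7=E
input #7 (m=6, y=11): covers B1=T, B1=F, B2=T, B3=T, B6=T, B6=F, B7=S, B7=E
input #8 (m=2, y=4): covers B1=T, B1=F, B2=F, B3=F, B4=F, B5=F, B6=F, B7=E
union over the pool: B1=T, B1=F, B2=T, B2=F, B3=T, B3=F, B4=T, B4=F, B5=F, B6=T, B6=F, B7=S, B7=E
uncovered (1 of 14): B5=T
Answer: 1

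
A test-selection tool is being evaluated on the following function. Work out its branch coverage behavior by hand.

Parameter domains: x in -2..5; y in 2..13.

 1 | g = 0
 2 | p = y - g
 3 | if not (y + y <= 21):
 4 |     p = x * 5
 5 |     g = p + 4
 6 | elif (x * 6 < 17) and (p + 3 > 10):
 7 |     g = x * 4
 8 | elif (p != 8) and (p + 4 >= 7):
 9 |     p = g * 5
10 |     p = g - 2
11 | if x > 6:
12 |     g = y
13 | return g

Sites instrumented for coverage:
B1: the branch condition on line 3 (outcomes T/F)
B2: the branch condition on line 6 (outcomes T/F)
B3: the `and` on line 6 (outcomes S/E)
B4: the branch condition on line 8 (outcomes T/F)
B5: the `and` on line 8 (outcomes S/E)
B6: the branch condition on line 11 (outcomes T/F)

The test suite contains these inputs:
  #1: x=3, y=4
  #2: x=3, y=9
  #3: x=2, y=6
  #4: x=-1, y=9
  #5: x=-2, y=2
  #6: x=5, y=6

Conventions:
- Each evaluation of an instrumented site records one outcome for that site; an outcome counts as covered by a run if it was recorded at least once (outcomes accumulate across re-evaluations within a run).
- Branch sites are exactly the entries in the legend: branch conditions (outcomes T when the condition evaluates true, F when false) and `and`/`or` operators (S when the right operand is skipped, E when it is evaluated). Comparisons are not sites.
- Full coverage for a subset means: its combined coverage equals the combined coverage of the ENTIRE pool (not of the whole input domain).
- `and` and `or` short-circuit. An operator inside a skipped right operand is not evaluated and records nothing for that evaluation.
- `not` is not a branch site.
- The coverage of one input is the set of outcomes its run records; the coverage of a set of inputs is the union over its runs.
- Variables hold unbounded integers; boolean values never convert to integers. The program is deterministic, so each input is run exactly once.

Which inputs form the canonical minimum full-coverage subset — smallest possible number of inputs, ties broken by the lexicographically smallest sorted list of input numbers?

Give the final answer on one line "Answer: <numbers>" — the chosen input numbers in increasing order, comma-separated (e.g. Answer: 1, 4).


input #1 (x=3, y=4): events B1->F, B3->S, B2->F, B5->E, B4->T, B6->F; covers B1=F, B2=F, B3=S, B4=T, B5=E, B6=F
input #2 (x=3, y=9): events B1->F, B3->S, B2->F, B5->E, B4->T, B6->F; covers B1=F, B2=F, B3=S, B4=T, B5=E, B6=F
input #3 (x=2, y=6): events B1->F, B3->E, B2->F, B5->E, B4->T, B6->F; covers B1=F, B2=F, B3=E, B4=T, B5=E, B6=F
input #4 (x=-1, y=9): events B1->F, B3->E, B2->T, B6->F; covers B1=F, B2=T, B3=E, B6=F
input #5 (x=-2, y=2): events B1->F, B3->E, B2->F, B5->E, B4->F, B6->F; covers B1=F, B2=F, B3=E, B4=F, B5=E, B6=F
input #6 (x=5, y=6): events B1->F, B3->S, B2->F, B5->E, B4->T, B6->F; covers B1=F, B2=F, B3=S, B4=T, B5=E, B6=F
together the pool reaches 9 outcomes: B1=F, B2=T, B2=F, B3=S, B3=E, B4=T, B4=F, B5=E, B6=F
no size-1 subset reaches all 9 outcomes (best union: 6/9)
no size-2 subset reaches all 9 outcomes (best union: 8/9)
at size 3, {1, 4, 5} reaches all 9 outcomes; every lexicographically earlier size-3 subset fails
Answer: 1, 4, 5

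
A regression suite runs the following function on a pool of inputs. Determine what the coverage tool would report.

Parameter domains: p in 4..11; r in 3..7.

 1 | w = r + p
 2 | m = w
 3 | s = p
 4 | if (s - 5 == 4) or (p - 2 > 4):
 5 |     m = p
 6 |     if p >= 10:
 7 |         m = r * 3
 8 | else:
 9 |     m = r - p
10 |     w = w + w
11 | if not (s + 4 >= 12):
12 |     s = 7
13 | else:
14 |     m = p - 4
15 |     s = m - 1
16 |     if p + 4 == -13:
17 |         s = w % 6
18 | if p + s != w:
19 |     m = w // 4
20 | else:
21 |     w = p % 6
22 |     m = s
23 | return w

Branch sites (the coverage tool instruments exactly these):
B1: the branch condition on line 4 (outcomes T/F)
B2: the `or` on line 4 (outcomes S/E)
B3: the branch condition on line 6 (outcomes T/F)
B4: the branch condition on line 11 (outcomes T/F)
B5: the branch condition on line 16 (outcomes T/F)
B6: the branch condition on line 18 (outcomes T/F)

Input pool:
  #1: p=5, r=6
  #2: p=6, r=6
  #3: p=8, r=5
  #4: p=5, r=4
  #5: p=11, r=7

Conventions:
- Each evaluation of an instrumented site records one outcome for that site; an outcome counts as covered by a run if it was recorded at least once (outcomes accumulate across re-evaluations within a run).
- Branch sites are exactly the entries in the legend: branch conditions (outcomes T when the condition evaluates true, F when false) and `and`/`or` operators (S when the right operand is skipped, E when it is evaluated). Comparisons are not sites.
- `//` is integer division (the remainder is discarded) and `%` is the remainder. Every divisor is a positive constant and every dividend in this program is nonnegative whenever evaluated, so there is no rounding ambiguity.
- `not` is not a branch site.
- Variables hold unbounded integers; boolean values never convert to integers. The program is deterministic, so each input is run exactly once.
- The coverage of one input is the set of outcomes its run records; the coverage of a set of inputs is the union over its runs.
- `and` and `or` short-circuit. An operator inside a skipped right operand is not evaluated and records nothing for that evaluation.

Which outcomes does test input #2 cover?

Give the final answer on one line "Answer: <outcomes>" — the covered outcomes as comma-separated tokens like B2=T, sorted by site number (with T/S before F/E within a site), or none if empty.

Event log for input #2 (p=6, r=6):
  B2->E, B1->F, B4->T, B6->T
as a set, this run covers: B1=F, B2=E, B4=T, B6=T

Answer: B1=F, B2=E, B4=T, B6=T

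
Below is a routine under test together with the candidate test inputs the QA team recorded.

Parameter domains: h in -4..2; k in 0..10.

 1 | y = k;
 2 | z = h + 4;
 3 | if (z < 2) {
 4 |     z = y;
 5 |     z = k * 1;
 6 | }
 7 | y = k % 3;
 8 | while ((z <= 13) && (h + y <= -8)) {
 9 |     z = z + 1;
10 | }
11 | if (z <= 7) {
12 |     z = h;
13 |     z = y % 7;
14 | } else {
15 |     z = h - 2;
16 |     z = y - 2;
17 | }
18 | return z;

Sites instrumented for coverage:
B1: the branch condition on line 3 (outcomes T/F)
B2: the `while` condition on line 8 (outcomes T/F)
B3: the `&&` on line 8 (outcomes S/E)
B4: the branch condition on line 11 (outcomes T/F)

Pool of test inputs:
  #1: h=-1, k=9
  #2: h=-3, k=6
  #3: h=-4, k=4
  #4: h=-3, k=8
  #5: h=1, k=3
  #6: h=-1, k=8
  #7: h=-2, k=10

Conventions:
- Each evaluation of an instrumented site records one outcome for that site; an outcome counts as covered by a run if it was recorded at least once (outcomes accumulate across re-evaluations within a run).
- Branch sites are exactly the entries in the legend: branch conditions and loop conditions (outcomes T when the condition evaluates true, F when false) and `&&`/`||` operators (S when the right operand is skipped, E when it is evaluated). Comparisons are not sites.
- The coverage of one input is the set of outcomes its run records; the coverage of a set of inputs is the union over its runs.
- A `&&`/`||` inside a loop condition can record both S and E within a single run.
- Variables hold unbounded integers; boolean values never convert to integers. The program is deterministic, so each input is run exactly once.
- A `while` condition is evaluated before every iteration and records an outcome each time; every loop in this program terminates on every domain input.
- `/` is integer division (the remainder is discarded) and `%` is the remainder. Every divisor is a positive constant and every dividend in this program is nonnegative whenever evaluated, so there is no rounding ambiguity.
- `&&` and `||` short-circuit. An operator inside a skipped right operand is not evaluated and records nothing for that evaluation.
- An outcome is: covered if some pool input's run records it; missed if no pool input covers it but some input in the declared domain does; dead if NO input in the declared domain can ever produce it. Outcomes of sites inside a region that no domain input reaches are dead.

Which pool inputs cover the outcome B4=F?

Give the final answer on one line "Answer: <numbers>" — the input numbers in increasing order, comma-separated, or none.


input #1 (h=-1, k=9): does not record B4=F
input #2 (h=-3, k=6): does not record B4=F
input #3 (h=-4, k=4): does not record B4=F
input #4 (h=-3, k=8): records B4=F
input #5 (h=1, k=3): does not record B4=F
input #6 (h=-1, k=8): does not record B4=F
input #7 (h=-2, k=10): does not record B4=F
Answer: 4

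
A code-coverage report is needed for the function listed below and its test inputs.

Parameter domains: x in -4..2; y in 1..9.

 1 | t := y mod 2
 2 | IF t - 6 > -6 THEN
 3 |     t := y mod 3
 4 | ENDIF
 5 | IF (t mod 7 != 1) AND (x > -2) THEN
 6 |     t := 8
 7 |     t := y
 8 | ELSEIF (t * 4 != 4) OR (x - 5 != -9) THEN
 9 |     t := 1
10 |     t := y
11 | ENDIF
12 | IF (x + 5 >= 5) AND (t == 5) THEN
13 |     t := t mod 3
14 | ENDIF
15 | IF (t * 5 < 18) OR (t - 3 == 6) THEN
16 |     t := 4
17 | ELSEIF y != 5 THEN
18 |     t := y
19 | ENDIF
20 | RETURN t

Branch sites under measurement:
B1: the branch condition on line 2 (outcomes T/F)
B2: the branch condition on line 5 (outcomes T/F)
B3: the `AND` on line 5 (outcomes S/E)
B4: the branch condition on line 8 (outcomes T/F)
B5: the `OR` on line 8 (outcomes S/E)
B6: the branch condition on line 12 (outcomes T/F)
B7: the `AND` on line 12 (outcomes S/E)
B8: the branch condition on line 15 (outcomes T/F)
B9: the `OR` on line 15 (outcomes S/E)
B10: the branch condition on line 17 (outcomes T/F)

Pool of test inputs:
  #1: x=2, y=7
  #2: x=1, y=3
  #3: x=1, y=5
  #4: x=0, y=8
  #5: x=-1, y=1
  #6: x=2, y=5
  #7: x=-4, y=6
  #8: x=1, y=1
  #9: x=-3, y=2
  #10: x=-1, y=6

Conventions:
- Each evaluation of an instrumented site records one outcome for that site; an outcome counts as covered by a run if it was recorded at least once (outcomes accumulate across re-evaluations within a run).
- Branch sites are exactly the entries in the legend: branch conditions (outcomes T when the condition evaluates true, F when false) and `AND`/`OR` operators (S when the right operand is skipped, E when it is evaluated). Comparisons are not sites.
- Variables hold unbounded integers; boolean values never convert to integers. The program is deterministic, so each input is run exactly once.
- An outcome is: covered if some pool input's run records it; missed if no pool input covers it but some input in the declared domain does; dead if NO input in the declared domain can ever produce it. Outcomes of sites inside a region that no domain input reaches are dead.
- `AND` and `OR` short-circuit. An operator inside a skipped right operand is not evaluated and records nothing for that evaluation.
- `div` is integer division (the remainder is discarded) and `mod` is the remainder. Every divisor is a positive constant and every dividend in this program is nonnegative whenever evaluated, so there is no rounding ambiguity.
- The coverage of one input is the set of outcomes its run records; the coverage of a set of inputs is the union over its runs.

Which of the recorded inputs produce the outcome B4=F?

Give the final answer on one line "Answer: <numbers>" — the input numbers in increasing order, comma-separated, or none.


input #1 (x=2, y=7): does not record B4=F
input #2 (x=1, y=3): does not record B4=F
input #3 (x=1, y=5): does not record B4=F
input #4 (x=0, y=8): does not record B4=F
input #5 (x=-1, y=1): does not record B4=F
input #6 (x=2, y=5): does not record B4=F
input #7 (x=-4, y=6): does not record B4=F
input #8 (x=1, y=1): does not record B4=F
input #9 (x=-3, y=2): does not record B4=F
input #10 (x=-1, y=6): does not record B4=F
Answer: none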